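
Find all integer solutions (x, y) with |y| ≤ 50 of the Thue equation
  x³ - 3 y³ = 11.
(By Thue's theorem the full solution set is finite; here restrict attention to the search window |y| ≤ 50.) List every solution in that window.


The equation is x³ - 3y³ = 11. For fixed y, x³ = 3·y³ + 11, so a solution requires the RHS to be a perfect cube.
Strategy: iterate y from -50 to 50, compute RHS = 3·y³ + 11, and check whether it is a (positive or negative) perfect cube.
Check small values of y:
  y = 0: RHS = 11 is not a perfect cube.
  y = 1: RHS = 14 is not a perfect cube.
  y = -1: RHS = 8 = (2)³ ⇒ x = 2 works.
  y = 2: RHS = 35 is not a perfect cube.
  y = -2: RHS = -13 is not a perfect cube.
  y = 3: RHS = 92 is not a perfect cube.
  y = -3: RHS = -70 is not a perfect cube.
Continuing the search up to |y| = 50 finds no further solutions beyond those listed.
Collected solutions: (2, -1).

Solutions (with |y| ≤ 50): (2, -1).


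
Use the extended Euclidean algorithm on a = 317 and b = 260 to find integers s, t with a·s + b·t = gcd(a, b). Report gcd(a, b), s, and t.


Euclidean algorithm on (317, 260) — divide until remainder is 0:
  317 = 1 · 260 + 57
  260 = 4 · 57 + 32
  57 = 1 · 32 + 25
  32 = 1 · 25 + 7
  25 = 3 · 7 + 4
  7 = 1 · 4 + 3
  4 = 1 · 3 + 1
  3 = 3 · 1 + 0
gcd(317, 260) = 1.
Track Bezout coefficients alongside the remainders: start with r₀ = 317 = a·1 + b·0 (s = 1, t = 0) and r₁ = 260 = a·0 + b·1 (s = 0, t = 1); each new remainder r_{k+1} = r_{k-1} − q_k·r_k inherits s_{k+1} = s_{k-1} − q_k·s_k, t_{k+1} = t_{k-1} − q_k·t_k, so r_k = a·s_k + b·t_k at every step:
  q = 1: r = 57, s = 1 − 1·0 = 1, t = 0 − 1·1 = -1  (check: 317·1 + 260·(-1) = 57)
  q = 4: r = 32, s = 0 − 4·1 = -4, t = 1 − 4·(-1) = 5  (check: 317·(-4) + 260·5 = 32)
  q = 1: r = 25, s = 1 − 1·(-4) = 5, t = -1 − 1·5 = -6  (check: 317·5 + 260·(-6) = 25)
  q = 1: r = 7, s = -4 − 1·5 = -9, t = 5 − 1·(-6) = 11  (check: 317·(-9) + 260·11 = 7)
  q = 3: r = 4, s = 5 − 3·(-9) = 32, t = -6 − 3·11 = -39  (check: 317·32 + 260·(-39) = 4)
  q = 1: r = 3, s = -9 − 1·32 = -41, t = 11 − 1·(-39) = 50  (check: 317·(-41) + 260·50 = 3)
  q = 1: r = 1, s = 32 − 1·(-41) = 73, t = -39 − 1·50 = -89  (check: 317·73 + 260·(-89) = 1)
The row with r = 1 (the gcd) gives the Bezout coefficients s = 73, t = -89.
Result: 317 · (73) + 260 · (-89) = 1.

gcd(317, 260) = 1; s = 73, t = -89 (check: 317·73 + 260·(-89) = 1).


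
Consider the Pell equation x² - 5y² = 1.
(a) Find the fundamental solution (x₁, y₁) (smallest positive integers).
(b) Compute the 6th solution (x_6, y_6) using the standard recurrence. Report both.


Step 1: Find the fundamental solution (x₁, y₁) of x² - 5y² = 1.
  Expand √5 as a continued fraction. a₀ = ⌊√5⌋ = 2; iterate m_{k+1} = d_k·a_k − m_k, d_{k+1} = (5 − m_{k+1}²)/d_k, a_{k+1} = ⌊(a₀ + m_{k+1})/d_{k+1}⌋ (starting m₀ = 0, d₀ = 1), with convergents p_k = a_k·p_{k-1} + p_{k-2}, q_k = a_k·q_{k-1} + q_{k-2} (p₋₁ = 1, q₋₁ = 0):
  k = 0: a₀ = 2; p₀/q₀ = 2/1; p₀² − 5·q₀² = 4 − 5 = -1.
  k = 1: m = 2, d = 1, a = ⌊(2 + 2)/1⌋ = 4; p/q = (4·2 + 1)/(4·1 + 0) = 9/4; p² − 5·q² = 81 − 80 = 1.
  The first convergent with p² − 5·q² = 1 gives the fundamental solution (x₁, y₁) = (9, 4).
Step 2: Apply the recurrence (x_{n+1}, y_{n+1}) = (x₁x_n + 5y₁y_n, x₁y_n + y₁x_n) repeatedly.
  From (x_1, y_1) = (9, 4): x_2 = 9·9 + 5·4·4 = 161; y_2 = 9·4 + 4·9 = 72.
  From (x_2, y_2) = (161, 72): x_3 = 9·161 + 5·4·72 = 2889; y_3 = 9·72 + 4·161 = 1292.
  From (x_3, y_3) = (2889, 1292): x_4 = 9·2889 + 5·4·1292 = 51841; y_4 = 9·1292 + 4·2889 = 23184.
  From (x_4, y_4) = (51841, 23184): x_5 = 9·51841 + 5·4·23184 = 930249; y_5 = 9·23184 + 4·51841 = 416020.
  From (x_5, y_5) = (930249, 416020): x_6 = 9·930249 + 5·4·416020 = 16692641; y_6 = 9·416020 + 4·930249 = 7465176.
Step 3: Verify x_6² - 5·y_6² = 278644263554881 - 278644263554880 = 1 (should be 1). ✓

(x_1, y_1) = (9, 4); (x_6, y_6) = (16692641, 7465176).


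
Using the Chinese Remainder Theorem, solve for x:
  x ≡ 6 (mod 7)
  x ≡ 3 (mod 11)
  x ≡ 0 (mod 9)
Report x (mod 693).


Moduli 7, 11, 9 are pairwise coprime; by CRT there is a unique solution modulo M = 7 · 11 · 9 = 693.
Solve pairwise, accumulating the modulus:
  Start with x ≡ 6 (mod 7).
  Combine with x ≡ 3 (mod 11): since gcd(7, 11) = 1, we get a unique residue mod 77.
    Write x = 6 + 7·t and substitute into x ≡ 3 (mod 11): 7·t ≡ 3 − 6 = -3 (mod 11).
    Reduce coefficients mod 11: 7·t ≡ 8 (mod 11).
    The inverse of 7 mod 11 is 8 (since 7·8 = 56 = 5·11 + 1), so t ≡ 8·8 = 64 ≡ 9 (mod 11).
    Then x = 6 + 7·9 = 69, valid modulo lcm(7, 11) = 77: x ≡ 69 (mod 77).
  Combine with x ≡ 0 (mod 9): since gcd(77, 9) = 1, we get a unique residue mod 693.
    Write x = 69 + 77·t and substitute into x ≡ 0 (mod 9): 77·t ≡ 0 − 69 = -69 (mod 9).
    Reduce coefficients mod 9: 5·t ≡ 3 (mod 9).
    The inverse of 5 mod 9 is 2 (since 5·2 = 10 = 1·9 + 1), so t ≡ 2·3 = 6 ≡ 6 (mod 9).
    Then x = 69 + 77·6 = 531, valid modulo lcm(77, 9) = 693: x ≡ 531 (mod 693).
Verify: 531 mod 7 = 6 ✓, 531 mod 11 = 3 ✓, 531 mod 9 = 0 ✓.

x ≡ 531 (mod 693).


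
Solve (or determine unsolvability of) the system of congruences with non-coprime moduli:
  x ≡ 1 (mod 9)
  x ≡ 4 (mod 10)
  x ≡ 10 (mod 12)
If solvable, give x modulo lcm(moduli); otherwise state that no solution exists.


Moduli 9, 10, 12 are not pairwise coprime, so CRT works modulo lcm(m_i) when all pairwise compatibility conditions hold.
Pairwise compatibility: gcd(m_i, m_j) must divide a_i - a_j for every pair.
Merge one congruence at a time:
  Start: x ≡ 1 (mod 9).
  Combine with x ≡ 4 (mod 10): gcd(9, 10) = 1; 4 - 1 = 3, which IS divisible by 1, so compatible.
    Write x = 1 + 9·t and substitute into x ≡ 4 (mod 10): 9·t ≡ 4 − 1 = 3 (mod 10).
    The inverse of 9 mod 10 is 9 (since 9·9 = 81 = 8·10 + 1), so t ≡ 9·3 = 27 ≡ 7 (mod 10).
    Then x = 1 + 9·7 = 64, valid modulo lcm(9, 10) = 90: x ≡ 64 (mod 90).
  Combine with x ≡ 10 (mod 12): gcd(90, 12) = 6; 10 - 64 = -54, which IS divisible by 6, so compatible.
    Write x = 64 + 90·t and substitute into x ≡ 10 (mod 12): 90·t ≡ 10 − 64 = -54 (mod 12).
    Divide the congruence (and modulus) by g = 6: 15·t ≡ -9 (mod 2).
    Reduce coefficients mod 2: 1·t ≡ 1 (mod 2).
    So t ≡ 1 (mod 2).
    Then x = 64 + 90·1 = 154, valid modulo lcm(90, 12) = 180: x ≡ 154 (mod 180).
Verify: 154 mod 9 = 1, 154 mod 10 = 4, 154 mod 12 = 10.

x ≡ 154 (mod 180).


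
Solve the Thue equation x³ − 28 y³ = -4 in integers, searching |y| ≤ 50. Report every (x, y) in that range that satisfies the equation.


The equation is x³ - 28y³ = -4. For fixed y, x³ = 28·y³ − 4, so a solution requires the RHS to be a perfect cube.
Strategy: iterate y from -50 to 50, compute RHS = 28·y³ − 4, and check whether it is a (positive or negative) perfect cube.
Check small values of y:
  y = 0: RHS = -4 is not a perfect cube.
  y = 1: RHS = 24 is not a perfect cube.
  y = -1: RHS = -32 is not a perfect cube.
  y = 2: RHS = 220 is not a perfect cube.
  y = -2: RHS = -228 is not a perfect cube.
  y = 3: RHS = 752 is not a perfect cube.
  y = -3: RHS = -760 is not a perfect cube.
Continuing the search up to |y| = 50 finds no solutions either.
No (x, y) in the scanned range satisfies the equation.

No integer solutions with |y| ≤ 50.


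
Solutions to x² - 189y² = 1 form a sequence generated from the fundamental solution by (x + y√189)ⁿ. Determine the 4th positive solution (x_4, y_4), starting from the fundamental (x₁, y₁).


Step 1: Find the fundamental solution (x₁, y₁) of x² - 189y² = 1.
  Expand √189 as a continued fraction. a₀ = ⌊√189⌋ = 13; iterate m_{k+1} = d_k·a_k − m_k, d_{k+1} = (189 − m_{k+1}²)/d_k, a_{k+1} = ⌊(a₀ + m_{k+1})/d_{k+1}⌋ (starting m₀ = 0, d₀ = 1), with convergents p_k = a_k·p_{k-1} + p_{k-2}, q_k = a_k·q_{k-1} + q_{k-2} (p₋₁ = 1, q₋₁ = 0):
  k = 0: a₀ = 13; p₀/q₀ = 13/1; p₀² − 189·q₀² = 169 − 189 = -20.
  k = 1: m = 13, d = 20, a = ⌊(13 + 13)/20⌋ = 1; p/q = (1·13 + 1)/(1·1 + 0) = 14/1; p² − 189·q² = 196 − 189 = 7.
  k = 2: m = 7, d = 7, a = ⌊(13 + 7)/7⌋ = 2; p/q = (2·14 + 13)/(2·1 + 1) = 41/3; p² − 189·q² = 1681 − 1701 = -20.
  k = 3: m = 7, d = 20, a = ⌊(13 + 7)/20⌋ = 1; p/q = (1·41 + 14)/(1·3 + 1) = 55/4; p² − 189·q² = 3025 − 3024 = 1.
  The first convergent with p² − 189·q² = 1 gives the fundamental solution (x₁, y₁) = (55, 4).
Step 2: Apply the recurrence (x_{n+1}, y_{n+1}) = (x₁x_n + 189y₁y_n, x₁y_n + y₁x_n) repeatedly.
  From (x_1, y_1) = (55, 4): x_2 = 55·55 + 189·4·4 = 6049; y_2 = 55·4 + 4·55 = 440.
  From (x_2, y_2) = (6049, 440): x_3 = 55·6049 + 189·4·440 = 665335; y_3 = 55·440 + 4·6049 = 48396.
  From (x_3, y_3) = (665335, 48396): x_4 = 55·665335 + 189·4·48396 = 73180801; y_4 = 55·48396 + 4·665335 = 5323120.
Step 3: Verify x_4² - 189·y_4² = 5355429635001601 - 5355429635001600 = 1 (should be 1). ✓

(x_1, y_1) = (55, 4); (x_4, y_4) = (73180801, 5323120).


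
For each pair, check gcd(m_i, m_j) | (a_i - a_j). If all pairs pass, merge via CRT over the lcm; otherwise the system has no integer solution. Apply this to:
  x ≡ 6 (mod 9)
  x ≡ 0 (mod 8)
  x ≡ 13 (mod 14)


Moduli 9, 8, 14 are not pairwise coprime, so CRT works modulo lcm(m_i) when all pairwise compatibility conditions hold.
Pairwise compatibility: gcd(m_i, m_j) must divide a_i - a_j for every pair.
Merge one congruence at a time:
  Start: x ≡ 6 (mod 9).
  Combine with x ≡ 0 (mod 8): gcd(9, 8) = 1; 0 - 6 = -6, which IS divisible by 1, so compatible.
    Write x = 6 + 9·t and substitute into x ≡ 0 (mod 8): 9·t ≡ 0 − 6 = -6 (mod 8).
    Reduce coefficients mod 8: 1·t ≡ 2 (mod 8).
    So t ≡ 2 (mod 8).
    Then x = 6 + 9·2 = 24, valid modulo lcm(9, 8) = 72: x ≡ 24 (mod 72).
  Combine with x ≡ 13 (mod 14): gcd(72, 14) = 2, and 13 - 24 = -11 is NOT divisible by 2.
    ⇒ system is inconsistent (no integer solution).

No solution (the system is inconsistent).


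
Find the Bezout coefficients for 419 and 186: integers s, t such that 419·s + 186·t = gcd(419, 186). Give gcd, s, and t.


Euclidean algorithm on (419, 186) — divide until remainder is 0:
  419 = 2 · 186 + 47
  186 = 3 · 47 + 45
  47 = 1 · 45 + 2
  45 = 22 · 2 + 1
  2 = 2 · 1 + 0
gcd(419, 186) = 1.
Track Bezout coefficients alongside the remainders: start with r₀ = 419 = a·1 + b·0 (s = 1, t = 0) and r₁ = 186 = a·0 + b·1 (s = 0, t = 1); each new remainder r_{k+1} = r_{k-1} − q_k·r_k inherits s_{k+1} = s_{k-1} − q_k·s_k, t_{k+1} = t_{k-1} − q_k·t_k, so r_k = a·s_k + b·t_k at every step:
  q = 2: r = 47, s = 1 − 2·0 = 1, t = 0 − 2·1 = -2  (check: 419·1 + 186·(-2) = 47)
  q = 3: r = 45, s = 0 − 3·1 = -3, t = 1 − 3·(-2) = 7  (check: 419·(-3) + 186·7 = 45)
  q = 1: r = 2, s = 1 − 1·(-3) = 4, t = -2 − 1·7 = -9  (check: 419·4 + 186·(-9) = 2)
  q = 22: r = 1, s = -3 − 22·4 = -91, t = 7 − 22·(-9) = 205  (check: 419·(-91) + 186·205 = 1)
The row with r = 1 (the gcd) gives the Bezout coefficients s = -91, t = 205.
Result: 419 · (-91) + 186 · (205) = 1.

gcd(419, 186) = 1; s = -91, t = 205 (check: 419·(-91) + 186·205 = 1).


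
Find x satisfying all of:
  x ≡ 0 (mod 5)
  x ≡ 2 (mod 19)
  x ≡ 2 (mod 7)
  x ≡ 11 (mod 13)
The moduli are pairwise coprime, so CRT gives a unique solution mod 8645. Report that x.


Product of moduli M = 5 · 19 · 7 · 13 = 8645.
Merge one congruence at a time:
  Start: x ≡ 0 (mod 5).
  Combine with x ≡ 2 (mod 19); new modulus lcm = 95.
    Write x = 0 + 5·t and substitute into x ≡ 2 (mod 19): 5·t ≡ 2 − 0 = 2 (mod 19).
    The inverse of 5 mod 19 is 4 (since 5·4 = 20 = 1·19 + 1), so t ≡ 4·2 = 8 ≡ 8 (mod 19).
    Then x = 0 + 5·8 = 40, valid modulo lcm(5, 19) = 95: x ≡ 40 (mod 95).
  Combine with x ≡ 2 (mod 7); new modulus lcm = 665.
    Write x = 40 + 95·t and substitute into x ≡ 2 (mod 7): 95·t ≡ 2 − 40 = -38 (mod 7).
    Reduce coefficients mod 7: 4·t ≡ 4 (mod 7).
    The inverse of 4 mod 7 is 2 (since 4·2 = 8 = 1·7 + 1), so t ≡ 2·4 = 8 ≡ 1 (mod 7).
    Then x = 40 + 95·1 = 135, valid modulo lcm(95, 7) = 665: x ≡ 135 (mod 665).
  Combine with x ≡ 11 (mod 13); new modulus lcm = 8645.
    Write x = 135 + 665·t and substitute into x ≡ 11 (mod 13): 665·t ≡ 11 − 135 = -124 (mod 13).
    Reduce coefficients mod 13: 2·t ≡ 6 (mod 13).
    The inverse of 2 mod 13 is 7 (since 2·7 = 14 = 1·13 + 1), so t ≡ 7·6 = 42 ≡ 3 (mod 13).
    Then x = 135 + 665·3 = 2130, valid modulo lcm(665, 13) = 8645: x ≡ 2130 (mod 8645).
Verify against each original: 2130 mod 5 = 0, 2130 mod 19 = 2, 2130 mod 7 = 2, 2130 mod 13 = 11.

x ≡ 2130 (mod 8645).


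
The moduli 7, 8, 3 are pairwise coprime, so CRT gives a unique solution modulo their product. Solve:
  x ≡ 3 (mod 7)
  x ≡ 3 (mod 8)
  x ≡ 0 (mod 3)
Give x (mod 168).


Moduli 7, 8, 3 are pairwise coprime; by CRT there is a unique solution modulo M = 7 · 8 · 3 = 168.
Solve pairwise, accumulating the modulus:
  Start with x ≡ 3 (mod 7).
  Combine with x ≡ 3 (mod 8): since gcd(7, 8) = 1, we get a unique residue mod 56.
    Write x = 3 + 7·t and substitute into x ≡ 3 (mod 8): 7·t ≡ 3 − 3 = 0 (mod 8).
    The inverse of 7 mod 8 is 7 (since 7·7 = 49 = 6·8 + 1), so t ≡ 7·0 = 0 ≡ 0 (mod 8).
    Then x = 3 + 7·0 = 3, valid modulo lcm(7, 8) = 56: x ≡ 3 (mod 56).
  Combine with x ≡ 0 (mod 3): since gcd(56, 3) = 1, we get a unique residue mod 168.
    Write x = 3 + 56·t and substitute into x ≡ 0 (mod 3): 56·t ≡ 0 − 3 = -3 (mod 3).
    Reduce coefficients mod 3: 2·t ≡ 0 (mod 3).
    The inverse of 2 mod 3 is 2 (since 2·2 = 4 = 1·3 + 1), so t ≡ 2·0 = 0 ≡ 0 (mod 3).
    Then x = 3 + 56·0 = 3, valid modulo lcm(56, 3) = 168: x ≡ 3 (mod 168).
Verify: 3 mod 7 = 3 ✓, 3 mod 8 = 3 ✓, 3 mod 3 = 0 ✓.

x ≡ 3 (mod 168).


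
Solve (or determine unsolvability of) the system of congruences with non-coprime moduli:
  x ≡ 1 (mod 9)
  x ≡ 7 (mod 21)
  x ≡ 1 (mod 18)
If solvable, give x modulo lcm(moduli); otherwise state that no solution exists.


Moduli 9, 21, 18 are not pairwise coprime, so CRT works modulo lcm(m_i) when all pairwise compatibility conditions hold.
Pairwise compatibility: gcd(m_i, m_j) must divide a_i - a_j for every pair.
Merge one congruence at a time:
  Start: x ≡ 1 (mod 9).
  Combine with x ≡ 7 (mod 21): gcd(9, 21) = 3; 7 - 1 = 6, which IS divisible by 3, so compatible.
    Write x = 1 + 9·t and substitute into x ≡ 7 (mod 21): 9·t ≡ 7 − 1 = 6 (mod 21).
    Divide the congruence (and modulus) by g = 3: 3·t ≡ 2 (mod 7).
    The inverse of 3 mod 7 is 5 (since 3·5 = 15 = 2·7 + 1), so t ≡ 5·2 = 10 ≡ 3 (mod 7).
    Then x = 1 + 9·3 = 28, valid modulo lcm(9, 21) = 63: x ≡ 28 (mod 63).
  Combine with x ≡ 1 (mod 18): gcd(63, 18) = 9; 1 - 28 = -27, which IS divisible by 9, so compatible.
    Write x = 28 + 63·t and substitute into x ≡ 1 (mod 18): 63·t ≡ 1 − 28 = -27 (mod 18).
    Divide the congruence (and modulus) by g = 9: 7·t ≡ -3 (mod 2).
    Reduce coefficients mod 2: 1·t ≡ 1 (mod 2).
    So t ≡ 1 (mod 2).
    Then x = 28 + 63·1 = 91, valid modulo lcm(63, 18) = 126: x ≡ 91 (mod 126).
Verify: 91 mod 9 = 1, 91 mod 21 = 7, 91 mod 18 = 1.

x ≡ 91 (mod 126).


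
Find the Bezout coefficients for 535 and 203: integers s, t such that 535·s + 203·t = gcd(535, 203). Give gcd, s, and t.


Euclidean algorithm on (535, 203) — divide until remainder is 0:
  535 = 2 · 203 + 129
  203 = 1 · 129 + 74
  129 = 1 · 74 + 55
  74 = 1 · 55 + 19
  55 = 2 · 19 + 17
  19 = 1 · 17 + 2
  17 = 8 · 2 + 1
  2 = 2 · 1 + 0
gcd(535, 203) = 1.
Track Bezout coefficients alongside the remainders: start with r₀ = 535 = a·1 + b·0 (s = 1, t = 0) and r₁ = 203 = a·0 + b·1 (s = 0, t = 1); each new remainder r_{k+1} = r_{k-1} − q_k·r_k inherits s_{k+1} = s_{k-1} − q_k·s_k, t_{k+1} = t_{k-1} − q_k·t_k, so r_k = a·s_k + b·t_k at every step:
  q = 2: r = 129, s = 1 − 2·0 = 1, t = 0 − 2·1 = -2  (check: 535·1 + 203·(-2) = 129)
  q = 1: r = 74, s = 0 − 1·1 = -1, t = 1 − 1·(-2) = 3  (check: 535·(-1) + 203·3 = 74)
  q = 1: r = 55, s = 1 − 1·(-1) = 2, t = -2 − 1·3 = -5  (check: 535·2 + 203·(-5) = 55)
  q = 1: r = 19, s = -1 − 1·2 = -3, t = 3 − 1·(-5) = 8  (check: 535·(-3) + 203·8 = 19)
  q = 2: r = 17, s = 2 − 2·(-3) = 8, t = -5 − 2·8 = -21  (check: 535·8 + 203·(-21) = 17)
  q = 1: r = 2, s = -3 − 1·8 = -11, t = 8 − 1·(-21) = 29  (check: 535·(-11) + 203·29 = 2)
  q = 8: r = 1, s = 8 − 8·(-11) = 96, t = -21 − 8·29 = -253  (check: 535·96 + 203·(-253) = 1)
The row with r = 1 (the gcd) gives the Bezout coefficients s = 96, t = -253.
Result: 535 · (96) + 203 · (-253) = 1.

gcd(535, 203) = 1; s = 96, t = -253 (check: 535·96 + 203·(-253) = 1).


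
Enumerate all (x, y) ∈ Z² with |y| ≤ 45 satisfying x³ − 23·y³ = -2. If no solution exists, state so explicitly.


The equation is x³ - 23y³ = -2. For fixed y, x³ = 23·y³ − 2, so a solution requires the RHS to be a perfect cube.
Strategy: iterate y from -45 to 45, compute RHS = 23·y³ − 2, and check whether it is a (positive or negative) perfect cube.
Check small values of y:
  y = 0: RHS = -2 is not a perfect cube.
  y = 1: RHS = 21 is not a perfect cube.
  y = -1: RHS = -25 is not a perfect cube.
  y = 2: RHS = 182 is not a perfect cube.
  y = -2: RHS = -186 is not a perfect cube.
  y = 3: RHS = 619 is not a perfect cube.
  y = -3: RHS = -623 is not a perfect cube.
Continuing the search up to |y| = 45 finds no solutions either.
No (x, y) in the scanned range satisfies the equation.

No integer solutions with |y| ≤ 45.


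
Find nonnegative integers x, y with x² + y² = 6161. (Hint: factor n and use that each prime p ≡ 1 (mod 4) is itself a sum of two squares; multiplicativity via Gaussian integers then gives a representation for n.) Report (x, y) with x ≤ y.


Step 1: Factor n = 6161 = 61 · 101.
Step 2: Check the mod-4 condition on each prime factor: 61 ≡ 1 (mod 4), exponent 1; 101 ≡ 1 (mod 4), exponent 1.
All primes ≡ 3 (mod 4) appear to even exponent (or don't appear), so by the two-squares theorem n IS expressible as a sum of two squares.
Step 3: Build a representation. Here n = 61 · 101 is a product of primes ≡ 1 (mod 4). Each prime p ≡ 1 (mod 4) is itself a sum of two squares; find a² by testing p − a² for a perfect square:
  61: 61 − 1² = 60, 61 − 2² = 57, 61 − 3² = 52, 61 − 4² = 45, 61 − 5² = 36 = 6² ⇒ 61 = 5² + 6².
  101: 101 − 1² = 100 = 10² ⇒ 101 = 1² + 10².
  Combine using the Brahmagupta–Fibonacci identity (a² + b²)(c² + d²) = (ac − bd)² + (ad + bc)² = (ac + bd)² + (ad − bc)²:
  61 · 101 = 6161: from (5² + 6²)(1² + 10²), take (5·1 − 6·10, 5·10 + 6·1) = (5 − 60, 50 + 6) = (-55, 56); dropping signs (only squares matter) gives (55, 56); check 55² + 56² = 3025 + 3136 = 6161 ✓.
Step 4: Order so x ≤ y and verify: 55² + 56² = 3025 + 3136 = 6161 = n. ✓

n = 6161 = 55² + 56² (one valid representation with x ≤ y).


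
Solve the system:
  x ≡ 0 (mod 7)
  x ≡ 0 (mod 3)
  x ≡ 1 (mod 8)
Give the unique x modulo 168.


Moduli 7, 3, 8 are pairwise coprime; by CRT there is a unique solution modulo M = 7 · 3 · 8 = 168.
Solve pairwise, accumulating the modulus:
  Start with x ≡ 0 (mod 7).
  Combine with x ≡ 0 (mod 3): since gcd(7, 3) = 1, we get a unique residue mod 21.
    Write x = 0 + 7·t and substitute into x ≡ 0 (mod 3): 7·t ≡ 0 − 0 = 0 (mod 3).
    Reduce coefficients mod 3: 1·t ≡ 0 (mod 3).
    So t ≡ 0 (mod 3).
    Then x = 0 + 7·0 = 0, valid modulo lcm(7, 3) = 21: x ≡ 0 (mod 21).
  Combine with x ≡ 1 (mod 8): since gcd(21, 8) = 1, we get a unique residue mod 168.
    Write x = 0 + 21·t and substitute into x ≡ 1 (mod 8): 21·t ≡ 1 − 0 = 1 (mod 8).
    Reduce coefficients mod 8: 5·t ≡ 1 (mod 8).
    The inverse of 5 mod 8 is 5 (since 5·5 = 25 = 3·8 + 1), so t ≡ 5·1 = 5 ≡ 5 (mod 8).
    Then x = 0 + 21·5 = 105, valid modulo lcm(21, 8) = 168: x ≡ 105 (mod 168).
Verify: 105 mod 7 = 0 ✓, 105 mod 3 = 0 ✓, 105 mod 8 = 1 ✓.

x ≡ 105 (mod 168).


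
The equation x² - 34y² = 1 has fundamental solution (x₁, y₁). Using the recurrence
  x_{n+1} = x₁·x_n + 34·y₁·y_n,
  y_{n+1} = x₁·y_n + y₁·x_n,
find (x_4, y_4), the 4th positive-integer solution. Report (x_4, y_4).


Step 1: Find the fundamental solution (x₁, y₁) of x² - 34y² = 1.
  Expand √34 as a continued fraction. a₀ = ⌊√34⌋ = 5; iterate m_{k+1} = d_k·a_k − m_k, d_{k+1} = (34 − m_{k+1}²)/d_k, a_{k+1} = ⌊(a₀ + m_{k+1})/d_{k+1}⌋ (starting m₀ = 0, d₀ = 1), with convergents p_k = a_k·p_{k-1} + p_{k-2}, q_k = a_k·q_{k-1} + q_{k-2} (p₋₁ = 1, q₋₁ = 0):
  k = 0: a₀ = 5; p₀/q₀ = 5/1; p₀² − 34·q₀² = 25 − 34 = -9.
  k = 1: m = 5, d = 9, a = ⌊(5 + 5)/9⌋ = 1; p/q = (1·5 + 1)/(1·1 + 0) = 6/1; p² − 34·q² = 36 − 34 = 2.
  k = 2: m = 4, d = 2, a = ⌊(5 + 4)/2⌋ = 4; p/q = (4·6 + 5)/(4·1 + 1) = 29/5; p² − 34·q² = 841 − 850 = -9.
  k = 3: m = 4, d = 9, a = ⌊(5 + 4)/9⌋ = 1; p/q = (1·29 + 6)/(1·5 + 1) = 35/6; p² − 34·q² = 1225 − 1224 = 1.
  The first convergent with p² − 34·q² = 1 gives the fundamental solution (x₁, y₁) = (35, 6).
Step 2: Apply the recurrence (x_{n+1}, y_{n+1}) = (x₁x_n + 34y₁y_n, x₁y_n + y₁x_n) repeatedly.
  From (x_1, y_1) = (35, 6): x_2 = 35·35 + 34·6·6 = 2449; y_2 = 35·6 + 6·35 = 420.
  From (x_2, y_2) = (2449, 420): x_3 = 35·2449 + 34·6·420 = 171395; y_3 = 35·420 + 6·2449 = 29394.
  From (x_3, y_3) = (171395, 29394): x_4 = 35·171395 + 34·6·29394 = 11995201; y_4 = 35·29394 + 6·171395 = 2057160.
Step 3: Verify x_4² - 34·y_4² = 143884847030401 - 143884847030400 = 1 (should be 1). ✓

(x_1, y_1) = (35, 6); (x_4, y_4) = (11995201, 2057160).


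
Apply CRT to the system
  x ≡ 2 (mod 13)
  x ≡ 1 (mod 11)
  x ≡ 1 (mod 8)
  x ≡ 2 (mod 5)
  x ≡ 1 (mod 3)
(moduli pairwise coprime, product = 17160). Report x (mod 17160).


Product of moduli M = 13 · 11 · 8 · 5 · 3 = 17160.
Merge one congruence at a time:
  Start: x ≡ 2 (mod 13).
  Combine with x ≡ 1 (mod 11); new modulus lcm = 143.
    Write x = 2 + 13·t and substitute into x ≡ 1 (mod 11): 13·t ≡ 1 − 2 = -1 (mod 11).
    Reduce coefficients mod 11: 2·t ≡ 10 (mod 11).
    The inverse of 2 mod 11 is 6 (since 2·6 = 12 = 1·11 + 1), so t ≡ 6·10 = 60 ≡ 5 (mod 11).
    Then x = 2 + 13·5 = 67, valid modulo lcm(13, 11) = 143: x ≡ 67 (mod 143).
  Combine with x ≡ 1 (mod 8); new modulus lcm = 1144.
    Write x = 67 + 143·t and substitute into x ≡ 1 (mod 8): 143·t ≡ 1 − 67 = -66 (mod 8).
    Reduce coefficients mod 8: 7·t ≡ 6 (mod 8).
    The inverse of 7 mod 8 is 7 (since 7·7 = 49 = 6·8 + 1), so t ≡ 7·6 = 42 ≡ 2 (mod 8).
    Then x = 67 + 143·2 = 353, valid modulo lcm(143, 8) = 1144: x ≡ 353 (mod 1144).
  Combine with x ≡ 2 (mod 5); new modulus lcm = 5720.
    Write x = 353 + 1144·t and substitute into x ≡ 2 (mod 5): 1144·t ≡ 2 − 353 = -351 (mod 5).
    Reduce coefficients mod 5: 4·t ≡ 4 (mod 5).
    The inverse of 4 mod 5 is 4 (since 4·4 = 16 = 3·5 + 1), so t ≡ 4·4 = 16 ≡ 1 (mod 5).
    Then x = 353 + 1144·1 = 1497, valid modulo lcm(1144, 5) = 5720: x ≡ 1497 (mod 5720).
  Combine with x ≡ 1 (mod 3); new modulus lcm = 17160.
    Write x = 1497 + 5720·t and substitute into x ≡ 1 (mod 3): 5720·t ≡ 1 − 1497 = -1496 (mod 3).
    Reduce coefficients mod 3: 2·t ≡ 1 (mod 3).
    The inverse of 2 mod 3 is 2 (since 2·2 = 4 = 1·3 + 1), so t ≡ 2·1 = 2 ≡ 2 (mod 3).
    Then x = 1497 + 5720·2 = 12937, valid modulo lcm(5720, 3) = 17160: x ≡ 12937 (mod 17160).
Verify against each original: 12937 mod 13 = 2, 12937 mod 11 = 1, 12937 mod 8 = 1, 12937 mod 5 = 2, 12937 mod 3 = 1.

x ≡ 12937 (mod 17160).


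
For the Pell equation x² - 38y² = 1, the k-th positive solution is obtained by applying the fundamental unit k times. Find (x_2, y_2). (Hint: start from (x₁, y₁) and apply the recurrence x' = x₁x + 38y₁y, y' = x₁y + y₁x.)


Step 1: Find the fundamental solution (x₁, y₁) of x² - 38y² = 1.
  Expand √38 as a continued fraction. a₀ = ⌊√38⌋ = 6; iterate m_{k+1} = d_k·a_k − m_k, d_{k+1} = (38 − m_{k+1}²)/d_k, a_{k+1} = ⌊(a₀ + m_{k+1})/d_{k+1}⌋ (starting m₀ = 0, d₀ = 1), with convergents p_k = a_k·p_{k-1} + p_{k-2}, q_k = a_k·q_{k-1} + q_{k-2} (p₋₁ = 1, q₋₁ = 0):
  k = 0: a₀ = 6; p₀/q₀ = 6/1; p₀² − 38·q₀² = 36 − 38 = -2.
  k = 1: m = 6, d = 2, a = ⌊(6 + 6)/2⌋ = 6; p/q = (6·6 + 1)/(6·1 + 0) = 37/6; p² − 38·q² = 1369 − 1368 = 1.
  The first convergent with p² − 38·q² = 1 gives the fundamental solution (x₁, y₁) = (37, 6).
Step 2: Apply the recurrence (x_{n+1}, y_{n+1}) = (x₁x_n + 38y₁y_n, x₁y_n + y₁x_n) repeatedly.
  From (x_1, y_1) = (37, 6): x_2 = 37·37 + 38·6·6 = 2737; y_2 = 37·6 + 6·37 = 444.
Step 3: Verify x_2² - 38·y_2² = 7491169 - 7491168 = 1 (should be 1). ✓

(x_1, y_1) = (37, 6); (x_2, y_2) = (2737, 444).


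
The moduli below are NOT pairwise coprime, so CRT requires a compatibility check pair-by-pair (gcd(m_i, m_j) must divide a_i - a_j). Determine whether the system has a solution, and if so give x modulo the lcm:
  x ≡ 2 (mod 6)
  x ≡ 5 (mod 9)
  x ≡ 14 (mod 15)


Moduli 6, 9, 15 are not pairwise coprime, so CRT works modulo lcm(m_i) when all pairwise compatibility conditions hold.
Pairwise compatibility: gcd(m_i, m_j) must divide a_i - a_j for every pair.
Merge one congruence at a time:
  Start: x ≡ 2 (mod 6).
  Combine with x ≡ 5 (mod 9): gcd(6, 9) = 3; 5 - 2 = 3, which IS divisible by 3, so compatible.
    Write x = 2 + 6·t and substitute into x ≡ 5 (mod 9): 6·t ≡ 5 − 2 = 3 (mod 9).
    Divide the congruence (and modulus) by g = 3: 2·t ≡ 1 (mod 3).
    The inverse of 2 mod 3 is 2 (since 2·2 = 4 = 1·3 + 1), so t ≡ 2·1 = 2 ≡ 2 (mod 3).
    Then x = 2 + 6·2 = 14, valid modulo lcm(6, 9) = 18: x ≡ 14 (mod 18).
  Combine with x ≡ 14 (mod 15): gcd(18, 15) = 3; 14 - 14 = 0, which IS divisible by 3, so compatible.
    Write x = 14 + 18·t and substitute into x ≡ 14 (mod 15): 18·t ≡ 14 − 14 = 0 (mod 15).
    Divide the congruence (and modulus) by g = 3: 6·t ≡ 0 (mod 5).
    Reduce coefficients mod 5: 1·t ≡ 0 (mod 5).
    So t ≡ 0 (mod 5).
    Then x = 14 + 18·0 = 14, valid modulo lcm(18, 15) = 90: x ≡ 14 (mod 90).
Verify: 14 mod 6 = 2, 14 mod 9 = 5, 14 mod 15 = 14.

x ≡ 14 (mod 90).


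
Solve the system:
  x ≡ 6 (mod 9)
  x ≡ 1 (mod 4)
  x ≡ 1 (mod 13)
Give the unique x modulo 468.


Moduli 9, 4, 13 are pairwise coprime; by CRT there is a unique solution modulo M = 9 · 4 · 13 = 468.
Solve pairwise, accumulating the modulus:
  Start with x ≡ 6 (mod 9).
  Combine with x ≡ 1 (mod 4): since gcd(9, 4) = 1, we get a unique residue mod 36.
    Write x = 6 + 9·t and substitute into x ≡ 1 (mod 4): 9·t ≡ 1 − 6 = -5 (mod 4).
    Reduce coefficients mod 4: 1·t ≡ 3 (mod 4).
    So t ≡ 3 (mod 4).
    Then x = 6 + 9·3 = 33, valid modulo lcm(9, 4) = 36: x ≡ 33 (mod 36).
  Combine with x ≡ 1 (mod 13): since gcd(36, 13) = 1, we get a unique residue mod 468.
    Write x = 33 + 36·t and substitute into x ≡ 1 (mod 13): 36·t ≡ 1 − 33 = -32 (mod 13).
    Reduce coefficients mod 13: 10·t ≡ 7 (mod 13).
    The inverse of 10 mod 13 is 4 (since 10·4 = 40 = 3·13 + 1), so t ≡ 4·7 = 28 ≡ 2 (mod 13).
    Then x = 33 + 36·2 = 105, valid modulo lcm(36, 13) = 468: x ≡ 105 (mod 468).
Verify: 105 mod 9 = 6 ✓, 105 mod 4 = 1 ✓, 105 mod 13 = 1 ✓.

x ≡ 105 (mod 468).


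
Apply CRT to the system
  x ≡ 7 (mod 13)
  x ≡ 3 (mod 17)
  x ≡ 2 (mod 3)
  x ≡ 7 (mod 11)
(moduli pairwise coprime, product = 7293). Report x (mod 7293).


Product of moduli M = 13 · 17 · 3 · 11 = 7293.
Merge one congruence at a time:
  Start: x ≡ 7 (mod 13).
  Combine with x ≡ 3 (mod 17); new modulus lcm = 221.
    Write x = 7 + 13·t and substitute into x ≡ 3 (mod 17): 13·t ≡ 3 − 7 = -4 (mod 17).
    Reduce coefficients mod 17: 13·t ≡ 13 (mod 17).
    The inverse of 13 mod 17 is 4 (since 13·4 = 52 = 3·17 + 1), so t ≡ 4·13 = 52 ≡ 1 (mod 17).
    Then x = 7 + 13·1 = 20, valid modulo lcm(13, 17) = 221: x ≡ 20 (mod 221).
  Combine with x ≡ 2 (mod 3); new modulus lcm = 663.
    Write x = 20 + 221·t and substitute into x ≡ 2 (mod 3): 221·t ≡ 2 − 20 = -18 (mod 3).
    Reduce coefficients mod 3: 2·t ≡ 0 (mod 3).
    The inverse of 2 mod 3 is 2 (since 2·2 = 4 = 1·3 + 1), so t ≡ 2·0 = 0 ≡ 0 (mod 3).
    Then x = 20 + 221·0 = 20, valid modulo lcm(221, 3) = 663: x ≡ 20 (mod 663).
  Combine with x ≡ 7 (mod 11); new modulus lcm = 7293.
    Write x = 20 + 663·t and substitute into x ≡ 7 (mod 11): 663·t ≡ 7 − 20 = -13 (mod 11).
    Reduce coefficients mod 11: 3·t ≡ 9 (mod 11).
    The inverse of 3 mod 11 is 4 (since 3·4 = 12 = 1·11 + 1), so t ≡ 4·9 = 36 ≡ 3 (mod 11).
    Then x = 20 + 663·3 = 2009, valid modulo lcm(663, 11) = 7293: x ≡ 2009 (mod 7293).
Verify against each original: 2009 mod 13 = 7, 2009 mod 17 = 3, 2009 mod 3 = 2, 2009 mod 11 = 7.

x ≡ 2009 (mod 7293).


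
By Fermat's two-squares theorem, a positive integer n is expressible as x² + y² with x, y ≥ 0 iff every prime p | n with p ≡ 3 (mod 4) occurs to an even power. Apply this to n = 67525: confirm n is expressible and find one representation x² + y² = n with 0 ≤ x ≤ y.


Step 1: Factor n = 67525 = 5^2 · 37 · 73.
Step 2: Check the mod-4 condition on each prime factor: 5 ≡ 1 (mod 4), exponent 2; 37 ≡ 1 (mod 4), exponent 1; 73 ≡ 1 (mod 4), exponent 1.
All primes ≡ 3 (mod 4) appear to even exponent (or don't appear), so by the two-squares theorem n IS expressible as a sum of two squares.
Step 3: Build a representation. Group n = k² · m with k = 5 and m = 37 · 73 = 2701 (a product of primes ≡ 1 (mod 4)); a representation of m scales to one of n via (k·x)² + (k·y)² = k²(x² + y²). Each prime p ≡ 1 (mod 4) is itself a sum of two squares; find a² by testing p − a² for a perfect square:
  37: 37 − 1² = 36 = 6² ⇒ 37 = 1² + 6².
  73: 73 − 1² = 72, 73 − 2² = 69, 73 − 3² = 64 = 8² ⇒ 73 = 3² + 8².
  Combine using the Brahmagupta–Fibonacci identity (a² + b²)(c² + d²) = (ac − bd)² + (ad + bc)² = (ac + bd)² + (ad − bc)²:
  37 · 73 = 2701: from (1² + 6²)(3² + 8²), take (1·3 − 6·8, 1·8 + 6·3) = (3 − 48, 8 + 18) = (-45, 26); dropping signs (only squares matter) gives (45, 26); check 45² + 26² = 2025 + 676 = 2701 ✓.
  Scale by k = 5: (5·45, 5·26) = (225, 130).
Step 4: Order so x ≤ y and verify: 130² + 225² = 16900 + 50625 = 67525 = n. ✓

n = 67525 = 130² + 225² (one valid representation with x ≤ y).


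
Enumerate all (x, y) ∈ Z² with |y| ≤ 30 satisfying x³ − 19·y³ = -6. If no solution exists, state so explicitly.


The equation is x³ - 19y³ = -6. For fixed y, x³ = 19·y³ − 6, so a solution requires the RHS to be a perfect cube.
Strategy: iterate y from -30 to 30, compute RHS = 19·y³ − 6, and check whether it is a (positive or negative) perfect cube.
Check small values of y:
  y = 0: RHS = -6 is not a perfect cube.
  y = 1: RHS = 13 is not a perfect cube.
  y = -1: RHS = -25 is not a perfect cube.
  y = 2: RHS = 146 is not a perfect cube.
  y = -2: RHS = -158 is not a perfect cube.
  y = 3: RHS = 507 is not a perfect cube.
  y = -3: RHS = -519 is not a perfect cube.
Continuing the search up to |y| = 30 finds no solutions either.
No (x, y) in the scanned range satisfies the equation.

No integer solutions with |y| ≤ 30.


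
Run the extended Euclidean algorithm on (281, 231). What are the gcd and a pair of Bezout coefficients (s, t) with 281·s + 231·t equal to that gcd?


Euclidean algorithm on (281, 231) — divide until remainder is 0:
  281 = 1 · 231 + 50
  231 = 4 · 50 + 31
  50 = 1 · 31 + 19
  31 = 1 · 19 + 12
  19 = 1 · 12 + 7
  12 = 1 · 7 + 5
  7 = 1 · 5 + 2
  5 = 2 · 2 + 1
  2 = 2 · 1 + 0
gcd(281, 231) = 1.
Track Bezout coefficients alongside the remainders: start with r₀ = 281 = a·1 + b·0 (s = 1, t = 0) and r₁ = 231 = a·0 + b·1 (s = 0, t = 1); each new remainder r_{k+1} = r_{k-1} − q_k·r_k inherits s_{k+1} = s_{k-1} − q_k·s_k, t_{k+1} = t_{k-1} − q_k·t_k, so r_k = a·s_k + b·t_k at every step:
  q = 1: r = 50, s = 1 − 1·0 = 1, t = 0 − 1·1 = -1  (check: 281·1 + 231·(-1) = 50)
  q = 4: r = 31, s = 0 − 4·1 = -4, t = 1 − 4·(-1) = 5  (check: 281·(-4) + 231·5 = 31)
  q = 1: r = 19, s = 1 − 1·(-4) = 5, t = -1 − 1·5 = -6  (check: 281·5 + 231·(-6) = 19)
  q = 1: r = 12, s = -4 − 1·5 = -9, t = 5 − 1·(-6) = 11  (check: 281·(-9) + 231·11 = 12)
  q = 1: r = 7, s = 5 − 1·(-9) = 14, t = -6 − 1·11 = -17  (check: 281·14 + 231·(-17) = 7)
  q = 1: r = 5, s = -9 − 1·14 = -23, t = 11 − 1·(-17) = 28  (check: 281·(-23) + 231·28 = 5)
  q = 1: r = 2, s = 14 − 1·(-23) = 37, t = -17 − 1·28 = -45  (check: 281·37 + 231·(-45) = 2)
  q = 2: r = 1, s = -23 − 2·37 = -97, t = 28 − 2·(-45) = 118  (check: 281·(-97) + 231·118 = 1)
The row with r = 1 (the gcd) gives the Bezout coefficients s = -97, t = 118.
Result: 281 · (-97) + 231 · (118) = 1.

gcd(281, 231) = 1; s = -97, t = 118 (check: 281·(-97) + 231·118 = 1).


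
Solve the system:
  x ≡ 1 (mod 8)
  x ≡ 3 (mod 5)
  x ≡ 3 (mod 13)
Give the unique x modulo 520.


Moduli 8, 5, 13 are pairwise coprime; by CRT there is a unique solution modulo M = 8 · 5 · 13 = 520.
Solve pairwise, accumulating the modulus:
  Start with x ≡ 1 (mod 8).
  Combine with x ≡ 3 (mod 5): since gcd(8, 5) = 1, we get a unique residue mod 40.
    Write x = 1 + 8·t and substitute into x ≡ 3 (mod 5): 8·t ≡ 3 − 1 = 2 (mod 5).
    Reduce coefficients mod 5: 3·t ≡ 2 (mod 5).
    The inverse of 3 mod 5 is 2 (since 3·2 = 6 = 1·5 + 1), so t ≡ 2·2 = 4 ≡ 4 (mod 5).
    Then x = 1 + 8·4 = 33, valid modulo lcm(8, 5) = 40: x ≡ 33 (mod 40).
  Combine with x ≡ 3 (mod 13): since gcd(40, 13) = 1, we get a unique residue mod 520.
    Write x = 33 + 40·t and substitute into x ≡ 3 (mod 13): 40·t ≡ 3 − 33 = -30 (mod 13).
    Reduce coefficients mod 13: 1·t ≡ 9 (mod 13).
    So t ≡ 9 (mod 13).
    Then x = 33 + 40·9 = 393, valid modulo lcm(40, 13) = 520: x ≡ 393 (mod 520).
Verify: 393 mod 8 = 1 ✓, 393 mod 5 = 3 ✓, 393 mod 13 = 3 ✓.

x ≡ 393 (mod 520).


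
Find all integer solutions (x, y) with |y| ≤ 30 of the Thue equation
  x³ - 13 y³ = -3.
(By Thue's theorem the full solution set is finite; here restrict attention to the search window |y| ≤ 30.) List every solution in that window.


The equation is x³ - 13y³ = -3. For fixed y, x³ = 13·y³ − 3, so a solution requires the RHS to be a perfect cube.
Strategy: iterate y from -30 to 30, compute RHS = 13·y³ − 3, and check whether it is a (positive or negative) perfect cube.
Check small values of y:
  y = 0: RHS = -3 is not a perfect cube.
  y = 1: RHS = 10 is not a perfect cube.
  y = -1: RHS = -16 is not a perfect cube.
  y = 2: RHS = 101 is not a perfect cube.
  y = -2: RHS = -107 is not a perfect cube.
  y = 3: RHS = 348 is not a perfect cube.
  y = -3: RHS = -354 is not a perfect cube.
Continuing the search up to |y| = 30 finds no solutions either.
No (x, y) in the scanned range satisfies the equation.

No integer solutions with |y| ≤ 30.


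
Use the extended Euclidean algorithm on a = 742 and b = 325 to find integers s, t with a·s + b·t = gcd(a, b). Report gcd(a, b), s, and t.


Euclidean algorithm on (742, 325) — divide until remainder is 0:
  742 = 2 · 325 + 92
  325 = 3 · 92 + 49
  92 = 1 · 49 + 43
  49 = 1 · 43 + 6
  43 = 7 · 6 + 1
  6 = 6 · 1 + 0
gcd(742, 325) = 1.
Track Bezout coefficients alongside the remainders: start with r₀ = 742 = a·1 + b·0 (s = 1, t = 0) and r₁ = 325 = a·0 + b·1 (s = 0, t = 1); each new remainder r_{k+1} = r_{k-1} − q_k·r_k inherits s_{k+1} = s_{k-1} − q_k·s_k, t_{k+1} = t_{k-1} − q_k·t_k, so r_k = a·s_k + b·t_k at every step:
  q = 2: r = 92, s = 1 − 2·0 = 1, t = 0 − 2·1 = -2  (check: 742·1 + 325·(-2) = 92)
  q = 3: r = 49, s = 0 − 3·1 = -3, t = 1 − 3·(-2) = 7  (check: 742·(-3) + 325·7 = 49)
  q = 1: r = 43, s = 1 − 1·(-3) = 4, t = -2 − 1·7 = -9  (check: 742·4 + 325·(-9) = 43)
  q = 1: r = 6, s = -3 − 1·4 = -7, t = 7 − 1·(-9) = 16  (check: 742·(-7) + 325·16 = 6)
  q = 7: r = 1, s = 4 − 7·(-7) = 53, t = -9 − 7·16 = -121  (check: 742·53 + 325·(-121) = 1)
The row with r = 1 (the gcd) gives the Bezout coefficients s = 53, t = -121.
Result: 742 · (53) + 325 · (-121) = 1.

gcd(742, 325) = 1; s = 53, t = -121 (check: 742·53 + 325·(-121) = 1).


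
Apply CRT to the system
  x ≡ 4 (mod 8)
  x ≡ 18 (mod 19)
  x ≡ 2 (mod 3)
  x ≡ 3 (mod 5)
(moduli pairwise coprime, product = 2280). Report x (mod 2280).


Product of moduli M = 8 · 19 · 3 · 5 = 2280.
Merge one congruence at a time:
  Start: x ≡ 4 (mod 8).
  Combine with x ≡ 18 (mod 19); new modulus lcm = 152.
    Write x = 4 + 8·t and substitute into x ≡ 18 (mod 19): 8·t ≡ 18 − 4 = 14 (mod 19).
    The inverse of 8 mod 19 is 12 (since 8·12 = 96 = 5·19 + 1), so t ≡ 12·14 = 168 ≡ 16 (mod 19).
    Then x = 4 + 8·16 = 132, valid modulo lcm(8, 19) = 152: x ≡ 132 (mod 152).
  Combine with x ≡ 2 (mod 3); new modulus lcm = 456.
    Write x = 132 + 152·t and substitute into x ≡ 2 (mod 3): 152·t ≡ 2 − 132 = -130 (mod 3).
    Reduce coefficients mod 3: 2·t ≡ 2 (mod 3).
    The inverse of 2 mod 3 is 2 (since 2·2 = 4 = 1·3 + 1), so t ≡ 2·2 = 4 ≡ 1 (mod 3).
    Then x = 132 + 152·1 = 284, valid modulo lcm(152, 3) = 456: x ≡ 284 (mod 456).
  Combine with x ≡ 3 (mod 5); new modulus lcm = 2280.
    Write x = 284 + 456·t and substitute into x ≡ 3 (mod 5): 456·t ≡ 3 − 284 = -281 (mod 5).
    Reduce coefficients mod 5: 1·t ≡ 4 (mod 5).
    So t ≡ 4 (mod 5).
    Then x = 284 + 456·4 = 2108, valid modulo lcm(456, 5) = 2280: x ≡ 2108 (mod 2280).
Verify against each original: 2108 mod 8 = 4, 2108 mod 19 = 18, 2108 mod 3 = 2, 2108 mod 5 = 3.

x ≡ 2108 (mod 2280).


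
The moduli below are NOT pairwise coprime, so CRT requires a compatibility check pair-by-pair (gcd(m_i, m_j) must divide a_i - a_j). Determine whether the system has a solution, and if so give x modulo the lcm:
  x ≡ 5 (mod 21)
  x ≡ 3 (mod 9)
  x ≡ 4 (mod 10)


Moduli 21, 9, 10 are not pairwise coprime, so CRT works modulo lcm(m_i) when all pairwise compatibility conditions hold.
Pairwise compatibility: gcd(m_i, m_j) must divide a_i - a_j for every pair.
Merge one congruence at a time:
  Start: x ≡ 5 (mod 21).
  Combine with x ≡ 3 (mod 9): gcd(21, 9) = 3, and 3 - 5 = -2 is NOT divisible by 3.
    ⇒ system is inconsistent (no integer solution).

No solution (the system is inconsistent).


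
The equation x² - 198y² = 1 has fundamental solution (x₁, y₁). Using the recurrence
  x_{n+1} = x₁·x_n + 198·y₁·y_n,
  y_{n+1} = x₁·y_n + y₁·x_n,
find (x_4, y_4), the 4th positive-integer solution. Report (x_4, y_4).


Step 1: Find the fundamental solution (x₁, y₁) of x² - 198y² = 1.
  Expand √198 as a continued fraction. a₀ = ⌊√198⌋ = 14; iterate m_{k+1} = d_k·a_k − m_k, d_{k+1} = (198 − m_{k+1}²)/d_k, a_{k+1} = ⌊(a₀ + m_{k+1})/d_{k+1}⌋ (starting m₀ = 0, d₀ = 1), with convergents p_k = a_k·p_{k-1} + p_{k-2}, q_k = a_k·q_{k-1} + q_{k-2} (p₋₁ = 1, q₋₁ = 0):
  k = 0: a₀ = 14; p₀/q₀ = 14/1; p₀² − 198·q₀² = 196 − 198 = -2.
  k = 1: m = 14, d = 2, a = ⌊(14 + 14)/2⌋ = 14; p/q = (14·14 + 1)/(14·1 + 0) = 197/14; p² − 198·q² = 38809 − 38808 = 1.
  The first convergent with p² − 198·q² = 1 gives the fundamental solution (x₁, y₁) = (197, 14).
Step 2: Apply the recurrence (x_{n+1}, y_{n+1}) = (x₁x_n + 198y₁y_n, x₁y_n + y₁x_n) repeatedly.
  From (x_1, y_1) = (197, 14): x_2 = 197·197 + 198·14·14 = 77617; y_2 = 197·14 + 14·197 = 5516.
  From (x_2, y_2) = (77617, 5516): x_3 = 197·77617 + 198·14·5516 = 30580901; y_3 = 197·5516 + 14·77617 = 2173290.
  From (x_3, y_3) = (30580901, 2173290): x_4 = 197·30580901 + 198·14·2173290 = 12048797377; y_4 = 197·2173290 + 14·30580901 = 856270744.
Step 3: Verify x_4² - 198·y_4² = 145173518232002080129 - 145173518232002080128 = 1 (should be 1). ✓

(x_1, y_1) = (197, 14); (x_4, y_4) = (12048797377, 856270744).
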